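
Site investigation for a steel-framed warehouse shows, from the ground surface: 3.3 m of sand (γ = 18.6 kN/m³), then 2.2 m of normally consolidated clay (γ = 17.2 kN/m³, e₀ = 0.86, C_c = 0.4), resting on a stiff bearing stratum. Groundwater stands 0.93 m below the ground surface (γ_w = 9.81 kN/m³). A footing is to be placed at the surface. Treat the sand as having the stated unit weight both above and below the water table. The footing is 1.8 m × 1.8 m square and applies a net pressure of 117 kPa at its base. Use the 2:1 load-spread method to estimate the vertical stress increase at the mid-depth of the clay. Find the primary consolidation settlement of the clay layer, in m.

Mid-depth of clay below the ground surface: z = 3.3 + 2.2/2 = 4.4 m.
Total vertical stress at mid-clay: σ_v = 18.6×3.3 + 17.2×1.1 = 80.3 kPa.
Pore pressure: u = 9.81×(4.4 − 0.93) = 34.041 kPa.
Initial effective stress: σ'_0 = σ_v − u = 80.3 − 34.041 = 46.259 kPa.
Stress increase at mid-clay by the 2:1 spreading method:
Δσ = qBL/((B+z)(L+z)) = 117×1.8×1.8/((1.8+4.4)(1.8+4.4)) = 9.8616 kPa
Final effective stress: σ'_f = σ'_0 + Δσ = 46.259 + 9.8616 = 56.121 kPa.
Normally consolidated clay, so the full stress increment lies on the virgin compression line:
S_c = C_c·H/(1+e₀)·log₁₀(σ'_f/σ'_0) = 0.4×2.2/(1+0.86)×log₁₀(56.121/46.259)
    = 0.47312 × 0.083929 = 0.03971 m

S_c ≈ 0.0397 m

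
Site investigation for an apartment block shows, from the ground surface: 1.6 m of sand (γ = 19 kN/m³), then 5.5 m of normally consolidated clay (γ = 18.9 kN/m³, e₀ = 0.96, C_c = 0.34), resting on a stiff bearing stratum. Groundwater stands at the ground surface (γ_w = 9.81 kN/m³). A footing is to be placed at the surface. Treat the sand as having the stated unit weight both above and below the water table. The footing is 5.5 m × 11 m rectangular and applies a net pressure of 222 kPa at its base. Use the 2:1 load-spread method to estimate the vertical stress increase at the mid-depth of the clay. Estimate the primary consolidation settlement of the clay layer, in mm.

S_c ≈ 487 mm

Mid-depth of clay below the ground surface: z = 1.6 + 5.5/2 = 4.35 m.
Total vertical stress at mid-clay: σ_v = 19×1.6 + 18.9×2.75 = 82.375 kPa.
Pore pressure: u = 9.81×(4.35 − 0) = 42.673 kPa.
Initial effective stress: σ'_0 = σ_v − u = 82.375 − 42.673 = 39.702 kPa.
Stress increase at mid-clay by the 2:1 spreading method:
Δσ = qBL/((B+z)(L+z)) = 222×5.5×11/((5.5+4.35)(11+4.35)) = 88.831 kPa
Final effective stress: σ'_f = σ'_0 + Δσ = 39.702 + 88.831 = 128.53 kPa.
Normally consolidated clay, so the full stress increment lies on the virgin compression line:
S_c = C_c·H/(1+e₀)·log₁₀(σ'_f/σ'_0) = 0.34×5.5/(1+0.96)×log₁₀(128.53/39.702)
    = 0.95408 × 0.51019 = 0.4868 m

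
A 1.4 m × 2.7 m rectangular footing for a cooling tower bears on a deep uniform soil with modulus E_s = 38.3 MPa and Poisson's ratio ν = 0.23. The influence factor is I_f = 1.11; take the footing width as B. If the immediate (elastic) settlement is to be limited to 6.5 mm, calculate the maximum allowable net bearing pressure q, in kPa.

q ≈ 169 kPa

E_s = 38.3 MPa = 38300 kPa.
S_e = q·B·(1−ν²)/E_s · I_f  ⇒  q = S_e·E_s / (B·(1−ν²)·I_f).
q = 0.0065 × 38300 / (1.4 × 0.9471 × 1.11) = 169.1 kPa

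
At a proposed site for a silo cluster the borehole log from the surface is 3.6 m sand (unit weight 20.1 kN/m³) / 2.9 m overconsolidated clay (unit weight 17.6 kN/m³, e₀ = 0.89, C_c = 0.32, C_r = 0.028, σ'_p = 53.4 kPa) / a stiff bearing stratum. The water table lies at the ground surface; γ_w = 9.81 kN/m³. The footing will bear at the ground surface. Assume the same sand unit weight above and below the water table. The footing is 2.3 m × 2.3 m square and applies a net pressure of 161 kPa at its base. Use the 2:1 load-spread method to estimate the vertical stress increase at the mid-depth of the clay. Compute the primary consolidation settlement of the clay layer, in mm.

Mid-depth of clay below the ground surface: z = 3.6 + 2.9/2 = 5.05 m.
Total vertical stress at mid-clay: σ_v = 20.1×3.6 + 17.6×1.45 = 97.88 kPa.
Pore pressure: u = 9.81×(5.05 − 0) = 49.541 kPa.
Initial effective stress: σ'_0 = σ_v − u = 97.88 − 49.541 = 48.339 kPa.
Stress increase at mid-clay by the 2:1 spreading method:
Δσ = qBL/((B+z)(L+z)) = 161×2.3×2.3/((2.3+5.05)(2.3+5.05)) = 15.765 kPa
Final effective stress: σ'_f = 48.339 + 15.765 = 64.104 kPa.
σ'_f = 64.104 > σ'_p = 53.4 kPa, so the stress path crosses the preconsolidation pressure — recompression up to σ'_p, then virgin compression beyond:
S_c = H/(1+e₀)·[C_r·log₁₀(σ'_p/σ'_0) + C_c·log₁₀(σ'_f/σ'_p)]
    = 2.9/1.89 × [0.028×log₁₀(53.4/48.339) + 0.32×log₁₀(64.104/53.4)]
    = 1.5344 × [0.0012108 + 0.02539] = 0.04082 m

S_c ≈ 40.8 mm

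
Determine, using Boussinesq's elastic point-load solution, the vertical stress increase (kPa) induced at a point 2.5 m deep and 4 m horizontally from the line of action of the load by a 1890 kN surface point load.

Boussinesq vertical stress below a point load on an elastic half-space:
Δσ_z = 3P/(2πz²) · [1 + (r/z)²]^(−5/2)
r/z = 4/2.5 = 1.6; [1+(r/z)²]^(−5/2) = 0.041819.
Δσ_z = 3×1890/(2π×2.5²) × 0.041819 = 144.39 × 0.041819 = 6.038 kPa

Δσ_z ≈ 6.04 kPa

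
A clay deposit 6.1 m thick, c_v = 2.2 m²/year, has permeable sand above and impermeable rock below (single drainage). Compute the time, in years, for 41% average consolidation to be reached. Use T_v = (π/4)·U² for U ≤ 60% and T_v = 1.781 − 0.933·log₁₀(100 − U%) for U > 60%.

t ≈ 2.23 years

Drainage path length: H_d = H = 6.1 m (single drainage).
U ≤ 60%: T_v = (π/4)·U² = (π/4)×0.41² = 0.13203.
t = T_v·H_d²/c_v = 0.13203×6.1²/2.2 = 2.233 years.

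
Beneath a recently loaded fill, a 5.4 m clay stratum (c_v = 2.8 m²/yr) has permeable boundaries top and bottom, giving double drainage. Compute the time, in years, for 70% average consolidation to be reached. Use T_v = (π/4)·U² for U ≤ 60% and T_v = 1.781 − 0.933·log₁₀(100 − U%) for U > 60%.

t ≈ 1.05 years

Drainage path length: H_d = H/2 = 2.7 m (double drainage).
U > 60%: T_v = 1.781 − 0.933·log₁₀(100 − 70) = 0.40285.
t = T_v·H_d²/c_v = 0.40285×2.7²/2.8 = 1.049 years.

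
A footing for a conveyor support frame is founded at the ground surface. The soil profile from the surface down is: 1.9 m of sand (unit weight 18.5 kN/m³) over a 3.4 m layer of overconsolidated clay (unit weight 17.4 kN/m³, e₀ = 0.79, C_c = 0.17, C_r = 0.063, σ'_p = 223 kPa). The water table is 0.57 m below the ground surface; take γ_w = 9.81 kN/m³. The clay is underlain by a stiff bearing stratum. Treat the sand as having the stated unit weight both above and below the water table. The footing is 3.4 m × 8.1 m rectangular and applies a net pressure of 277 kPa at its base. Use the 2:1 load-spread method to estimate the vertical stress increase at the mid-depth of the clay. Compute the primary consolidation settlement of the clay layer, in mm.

Mid-depth of clay below the ground surface: z = 1.9 + 3.4/2 = 3.6 m.
Total vertical stress at mid-clay: σ_v = 18.5×1.9 + 17.4×1.7 = 64.73 kPa.
Pore pressure: u = 9.81×(3.6 − 0.57) = 29.724 kPa.
Initial effective stress: σ'_0 = σ_v − u = 64.73 − 29.724 = 35.006 kPa.
Stress increase at mid-clay by the 2:1 spreading method:
Δσ = qBL/((B+z)(L+z)) = 277×3.4×8.1/((3.4+3.6)(8.1+3.6)) = 93.145 kPa
Final effective stress: σ'_f = 35.006 + 93.145 = 128.15 kPa.
σ'_f = 128.15 ≤ σ'_p = 223 kPa, so the clay remains overconsolidated and only the recompression index applies:
S_c = C_r·H/(1+e₀)·log₁₀(σ'_f/σ'_0) = 0.063×3.4/1.79×log₁₀(128.15/35.006)
    = 0.11966 × 0.56358 = 0.06744 m

S_c ≈ 67.4 mm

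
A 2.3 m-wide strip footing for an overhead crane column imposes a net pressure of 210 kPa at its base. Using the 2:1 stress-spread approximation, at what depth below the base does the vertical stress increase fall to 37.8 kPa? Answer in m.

2:1 spreading — at depth z the loaded area has grown by z in each plan dimension:
qB/(B+z) = Δσ_z ⇒ z = qB/Δσ_z − B = 210×2.3/37.8 − 2.3 = 10.48 m

z ≈ 10.5 m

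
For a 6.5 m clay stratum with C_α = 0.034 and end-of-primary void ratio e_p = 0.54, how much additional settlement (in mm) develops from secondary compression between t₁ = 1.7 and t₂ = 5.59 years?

S_s ≈ 74.2 mm

Secondary compression: S_s = C_α·H/(1+e_p)·log₁₀(t₂/t₁)
S_s = 0.034×6.5/(1+0.54)×log₁₀(5.59/1.7)
    = 0.1435 × 0.517 = 0.07419 m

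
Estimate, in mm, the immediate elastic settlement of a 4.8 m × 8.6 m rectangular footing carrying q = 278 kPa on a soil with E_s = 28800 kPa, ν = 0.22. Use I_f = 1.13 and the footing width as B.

S_e ≈ 49.8 mm

Immediate (elastic) settlement: S_e = q·B·(1−ν²)/E_s · I_f.
S_e = 278 × 4.8 × (1 − 0.22²) / 28800 × 1.13
    = 278 × 4.8 × 0.9516 / 28800 × 1.13
    = 0.04982 m = 49.82 mm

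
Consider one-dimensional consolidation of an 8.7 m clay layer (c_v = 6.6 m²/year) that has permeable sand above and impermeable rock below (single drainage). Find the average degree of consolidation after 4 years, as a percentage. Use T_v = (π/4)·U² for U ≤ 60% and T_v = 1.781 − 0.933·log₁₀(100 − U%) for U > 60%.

Drainage path length: H_d = H = 8.7 m (single drainage).
T_v = c_v·t/H_d² = 6.6×4/8.7² = 0.34879.
T_v = 0.34879 corresponds to the U > 60% branch:
U = 1 − 10^((1.781 − T_v)/0.933)/100 = 0.6572

U ≈ 65.7 %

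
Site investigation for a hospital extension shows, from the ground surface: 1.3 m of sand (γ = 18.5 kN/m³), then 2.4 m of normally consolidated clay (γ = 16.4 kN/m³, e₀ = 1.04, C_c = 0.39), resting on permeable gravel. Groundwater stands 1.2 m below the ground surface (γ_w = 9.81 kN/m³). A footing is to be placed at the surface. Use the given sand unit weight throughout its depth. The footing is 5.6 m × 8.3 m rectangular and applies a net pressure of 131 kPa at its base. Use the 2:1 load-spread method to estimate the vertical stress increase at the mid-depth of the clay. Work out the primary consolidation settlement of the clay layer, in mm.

S_c ≈ 235 mm

Mid-depth of clay below the ground surface: z = 1.3 + 2.4/2 = 2.5 m.
Total vertical stress at mid-clay: σ_v = 18.5×1.3 + 16.4×1.2 = 43.73 kPa.
Pore pressure: u = 9.81×(2.5 − 1.2) = 12.753 kPa.
Initial effective stress: σ'_0 = σ_v − u = 43.73 − 12.753 = 30.977 kPa.
Stress increase at mid-clay by the 2:1 spreading method:
Δσ = qBL/((B+z)(L+z)) = 131×5.6×8.3/((5.6+2.5)(8.3+2.5)) = 69.603 kPa
Final effective stress: σ'_f = σ'_0 + Δσ = 30.977 + 69.603 = 100.58 kPa.
Normally consolidated clay, so the full stress increment lies on the virgin compression line:
S_c = C_c·H/(1+e₀)·log₁₀(σ'_f/σ'_0) = 0.39×2.4/(1+1.04)×log₁₀(100.58/30.977)
    = 0.45882 × 0.51147 = 0.2347 m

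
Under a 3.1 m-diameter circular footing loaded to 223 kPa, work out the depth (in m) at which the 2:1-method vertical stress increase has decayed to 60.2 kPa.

z ≈ 2.87 m

2:1 spreading — at depth z the loaded area has grown by z in each plan dimension:
qD²/(D+z)² = Δσ_z ⇒ z = D(√(q/Δσ_z) − 1) = 3.1×(√(223/60.2) − 1) = 2.866 m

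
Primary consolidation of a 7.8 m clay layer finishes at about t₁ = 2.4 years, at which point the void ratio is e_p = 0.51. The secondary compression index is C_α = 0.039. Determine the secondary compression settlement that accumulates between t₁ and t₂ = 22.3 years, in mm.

S_s ≈ 195 mm

Secondary compression: S_s = C_α·H/(1+e_p)·log₁₀(t₂/t₁)
S_s = 0.039×7.8/(1+0.51)×log₁₀(22.3/2.4)
    = 0.2015 × 0.9681 = 0.195 m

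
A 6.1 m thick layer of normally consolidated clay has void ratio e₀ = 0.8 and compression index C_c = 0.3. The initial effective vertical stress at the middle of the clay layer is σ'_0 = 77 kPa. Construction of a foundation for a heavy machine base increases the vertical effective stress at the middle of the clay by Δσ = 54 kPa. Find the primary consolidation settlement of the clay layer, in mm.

Final effective stress: σ'_f = σ'_0 + Δσ = 77 + 54 = 131 kPa.
Normally consolidated clay, so the full stress increment lies on the virgin compression line:
S_c = C_c·H/(1+e₀)·log₁₀(σ'_f/σ'_0) = 0.3×6.1/(1+0.8)×log₁₀(131/77)
    = 1.0167 × 0.23078 = 0.2346 m

S_c ≈ 235 mm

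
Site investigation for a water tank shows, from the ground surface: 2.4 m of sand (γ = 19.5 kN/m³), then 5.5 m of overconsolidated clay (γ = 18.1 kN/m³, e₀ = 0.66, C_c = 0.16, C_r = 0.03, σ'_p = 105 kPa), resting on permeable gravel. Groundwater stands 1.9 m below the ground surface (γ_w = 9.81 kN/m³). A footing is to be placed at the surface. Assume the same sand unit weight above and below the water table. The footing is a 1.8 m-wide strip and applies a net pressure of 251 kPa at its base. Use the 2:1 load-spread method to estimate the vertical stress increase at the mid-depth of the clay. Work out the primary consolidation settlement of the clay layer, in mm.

Mid-depth of clay below the ground surface: z = 2.4 + 5.5/2 = 5.15 m.
Total vertical stress at mid-clay: σ_v = 19.5×2.4 + 18.1×2.75 = 96.575 kPa.
Pore pressure: u = 9.81×(5.15 − 1.9) = 31.883 kPa.
Initial effective stress: σ'_0 = σ_v − u = 96.575 − 31.883 = 64.692 kPa.
Stress increase at mid-clay by the 2:1 spreading method:
Δσ = qB/(B+z) = 251×1.8/(1.8+5.15) = 65.007 kPa
Final effective stress: σ'_f = 64.692 + 65.007 = 129.7 kPa.
σ'_f = 129.7 > σ'_p = 105 kPa, so the stress path crosses the preconsolidation pressure — recompression up to σ'_p, then virgin compression beyond:
S_c = H/(1+e₀)·[C_r·log₁₀(σ'_p/σ'_0) + C_c·log₁₀(σ'_f/σ'_p)]
    = 5.5/1.66 × [0.03×log₁₀(105/64.692) + 0.16×log₁₀(129.7/105)]
    = 3.3133 × [0.0063102 + 0.01468] = 0.06955 m

S_c ≈ 69.5 mm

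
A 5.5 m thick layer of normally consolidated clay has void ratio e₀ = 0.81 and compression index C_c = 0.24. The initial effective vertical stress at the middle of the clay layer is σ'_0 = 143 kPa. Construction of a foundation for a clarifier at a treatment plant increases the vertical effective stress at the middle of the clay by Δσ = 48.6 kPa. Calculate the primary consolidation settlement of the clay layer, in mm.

S_c ≈ 92.7 mm

Final effective stress: σ'_f = σ'_0 + Δσ = 143 + 48.6 = 191.6 kPa.
Normally consolidated clay, so the full stress increment lies on the virgin compression line:
S_c = C_c·H/(1+e₀)·log₁₀(σ'_f/σ'_0) = 0.24×5.5/(1+0.81)×log₁₀(191.6/143)
    = 0.72928 × 0.12706 = 0.09266 m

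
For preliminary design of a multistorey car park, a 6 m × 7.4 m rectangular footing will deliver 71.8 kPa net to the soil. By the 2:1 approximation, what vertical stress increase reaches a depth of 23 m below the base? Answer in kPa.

Δσ_z ≈ 3.62 kPa

By the 2:1 method the load spreads at 1 horizontal : 2 vertical, so at depth z the loaded area has grown by z in each plan dimension:
Δσ = qBL/((B+z)(L+z)) = 71.8×6×7.4/((6+23)(7.4+23)) = 3.6161 kPa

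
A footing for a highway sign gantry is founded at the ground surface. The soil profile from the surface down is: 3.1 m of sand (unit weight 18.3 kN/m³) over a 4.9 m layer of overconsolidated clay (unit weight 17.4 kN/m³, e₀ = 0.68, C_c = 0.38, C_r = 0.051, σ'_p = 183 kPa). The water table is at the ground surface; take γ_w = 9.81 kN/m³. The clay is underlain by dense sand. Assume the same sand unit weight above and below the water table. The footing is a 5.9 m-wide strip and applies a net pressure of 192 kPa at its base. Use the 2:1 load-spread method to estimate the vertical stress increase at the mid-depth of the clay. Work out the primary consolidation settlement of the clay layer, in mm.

S_c ≈ 75.2 mm

Mid-depth of clay below the ground surface: z = 3.1 + 4.9/2 = 5.55 m.
Total vertical stress at mid-clay: σ_v = 18.3×3.1 + 17.4×2.45 = 99.36 kPa.
Pore pressure: u = 9.81×(5.55 − 0) = 54.446 kPa.
Initial effective stress: σ'_0 = σ_v − u = 99.36 − 54.446 = 44.914 kPa.
Stress increase at mid-clay by the 2:1 spreading method:
Δσ = qB/(B+z) = 192×5.9/(5.9+5.55) = 98.934 kPa
Final effective stress: σ'_f = 44.914 + 98.934 = 143.85 kPa.
σ'_f = 143.85 ≤ σ'_p = 183 kPa, so the clay remains overconsolidated and only the recompression index applies:
S_c = C_r·H/(1+e₀)·log₁₀(σ'_f/σ'_0) = 0.051×4.9/1.68×log₁₀(143.85/44.914)
    = 0.14875 × 0.50553 = 0.0752 m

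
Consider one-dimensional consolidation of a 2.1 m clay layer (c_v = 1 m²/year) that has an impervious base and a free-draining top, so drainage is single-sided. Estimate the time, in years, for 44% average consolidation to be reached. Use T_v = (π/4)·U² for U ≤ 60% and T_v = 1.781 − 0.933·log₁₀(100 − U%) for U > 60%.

Drainage path length: H_d = H = 2.1 m (single drainage).
U ≤ 60%: T_v = (π/4)·U² = (π/4)×0.44² = 0.15205.
t = T_v·H_d²/c_v = 0.15205×2.1²/1 = 0.6705 years.

t ≈ 0.671 years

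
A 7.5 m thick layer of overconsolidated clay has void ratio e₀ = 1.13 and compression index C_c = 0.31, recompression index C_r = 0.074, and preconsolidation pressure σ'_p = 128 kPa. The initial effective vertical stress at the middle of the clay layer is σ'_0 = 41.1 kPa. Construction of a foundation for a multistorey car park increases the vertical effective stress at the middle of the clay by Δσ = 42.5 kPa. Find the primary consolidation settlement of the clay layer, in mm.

Final effective stress: σ'_f = 41.1 + 42.5 = 83.6 kPa.
σ'_f = 83.6 ≤ σ'_p = 128 kPa, so the clay remains overconsolidated and only the recompression index applies:
S_c = C_r·H/(1+e₀)·log₁₀(σ'_f/σ'_0) = 0.074×7.5/2.13×log₁₀(83.6/41.1)
    = 0.26056 × 0.30836 = 0.08035 m

S_c ≈ 80.3 mm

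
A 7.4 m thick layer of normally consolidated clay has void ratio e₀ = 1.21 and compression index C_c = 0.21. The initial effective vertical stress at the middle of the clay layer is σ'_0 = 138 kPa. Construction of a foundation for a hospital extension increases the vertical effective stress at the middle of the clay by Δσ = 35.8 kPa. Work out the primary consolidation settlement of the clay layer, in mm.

S_c ≈ 70.4 mm

Final effective stress: σ'_f = σ'_0 + Δσ = 138 + 35.8 = 173.8 kPa.
Normally consolidated clay, so the full stress increment lies on the virgin compression line:
S_c = C_c·H/(1+e₀)·log₁₀(σ'_f/σ'_0) = 0.21×7.4/(1+1.21)×log₁₀(173.8/138)
    = 0.70317 × 0.10017 = 0.07044 m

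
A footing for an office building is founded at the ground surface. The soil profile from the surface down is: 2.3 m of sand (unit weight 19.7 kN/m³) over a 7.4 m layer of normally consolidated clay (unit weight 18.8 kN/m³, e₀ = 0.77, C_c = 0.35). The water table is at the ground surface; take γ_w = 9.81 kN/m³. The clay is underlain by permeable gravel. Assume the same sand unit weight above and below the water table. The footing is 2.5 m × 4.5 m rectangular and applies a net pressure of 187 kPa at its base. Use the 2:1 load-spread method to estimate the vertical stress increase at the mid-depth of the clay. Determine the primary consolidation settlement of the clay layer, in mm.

S_c ≈ 223 mm

Mid-depth of clay below the ground surface: z = 2.3 + 7.4/2 = 6 m.
Total vertical stress at mid-clay: σ_v = 19.7×2.3 + 18.8×3.7 = 114.87 kPa.
Pore pressure: u = 9.81×(6 − 0) = 58.86 kPa.
Initial effective stress: σ'_0 = σ_v − u = 114.87 − 58.86 = 56.01 kPa.
Stress increase at mid-clay by the 2:1 spreading method:
Δσ = qBL/((B+z)(L+z)) = 187×2.5×4.5/((2.5+6)(4.5+6)) = 23.571 kPa
Final effective stress: σ'_f = σ'_0 + Δσ = 56.01 + 23.571 = 79.581 kPa.
Normally consolidated clay, so the full stress increment lies on the virgin compression line:
S_c = C_c·H/(1+e₀)·log₁₀(σ'_f/σ'_0) = 0.35×7.4/(1+0.77)×log₁₀(79.581/56.01)
    = 1.4633 × 0.15254 = 0.2232 m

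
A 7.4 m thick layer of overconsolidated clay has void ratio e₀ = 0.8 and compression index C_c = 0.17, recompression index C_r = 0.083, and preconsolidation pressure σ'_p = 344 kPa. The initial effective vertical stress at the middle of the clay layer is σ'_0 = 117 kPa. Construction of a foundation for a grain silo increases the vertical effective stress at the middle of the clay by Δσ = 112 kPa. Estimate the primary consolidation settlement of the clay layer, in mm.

Final effective stress: σ'_f = 117 + 112 = 229 kPa.
σ'_f = 229 ≤ σ'_p = 344 kPa, so the clay remains overconsolidated and only the recompression index applies:
S_c = C_r·H/(1+e₀)·log₁₀(σ'_f/σ'_0) = 0.083×7.4/1.8×log₁₀(229/117)
    = 0.34122 × 0.29165 = 0.09952 m

S_c ≈ 99.5 mm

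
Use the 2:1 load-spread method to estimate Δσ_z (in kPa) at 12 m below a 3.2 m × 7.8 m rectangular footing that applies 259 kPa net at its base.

Δσ_z ≈ 21.5 kPa

By the 2:1 method the load spreads at 1 horizontal : 2 vertical, so at depth z the loaded area has grown by z in each plan dimension:
Δσ = qBL/((B+z)(L+z)) = 259×3.2×7.8/((3.2+12)(7.8+12)) = 21.48 kPa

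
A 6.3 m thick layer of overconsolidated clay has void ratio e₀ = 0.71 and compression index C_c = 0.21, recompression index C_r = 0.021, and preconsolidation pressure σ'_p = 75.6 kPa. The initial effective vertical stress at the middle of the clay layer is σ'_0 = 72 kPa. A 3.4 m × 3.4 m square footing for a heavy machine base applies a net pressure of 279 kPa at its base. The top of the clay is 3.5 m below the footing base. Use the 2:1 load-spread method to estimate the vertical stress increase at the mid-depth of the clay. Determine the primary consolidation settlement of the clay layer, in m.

Mid-depth of clay below the footing base: z = 3.5 + 6.3/2 = 6.65 m.
Stress increase at mid-clay by the 2:1 spreading method:
Δσ = qBL/((B+z)(L+z)) = 279×3.4×3.4/((3.4+6.65)(3.4+6.65)) = 31.932 kPa
Final effective stress: σ'_f = 72 + 31.932 = 103.93 kPa.
σ'_f = 103.93 > σ'_p = 75.6 kPa, so the stress path crosses the preconsolidation pressure — recompression up to σ'_p, then virgin compression beyond:
S_c = H/(1+e₀)·[C_r·log₁₀(σ'_p/σ'_0) + C_c·log₁₀(σ'_f/σ'_p)]
    = 6.3/1.71 × [0.021×log₁₀(75.6/72) + 0.21×log₁₀(103.93/75.6)]
    = 3.6842 × [0.00044498 + 0.029026] = 0.1086 m

S_c ≈ 0.109 m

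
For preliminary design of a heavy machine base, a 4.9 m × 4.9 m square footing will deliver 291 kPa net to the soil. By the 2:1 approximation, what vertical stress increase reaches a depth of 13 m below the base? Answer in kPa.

Δσ_z ≈ 21.8 kPa

By the 2:1 method the load spreads at 1 horizontal : 2 vertical, so at depth z the loaded area has grown by z in each plan dimension:
Δσ = qBL/((B+z)(L+z)) = 291×4.9×4.9/((4.9+13)(4.9+13)) = 21.806 kPa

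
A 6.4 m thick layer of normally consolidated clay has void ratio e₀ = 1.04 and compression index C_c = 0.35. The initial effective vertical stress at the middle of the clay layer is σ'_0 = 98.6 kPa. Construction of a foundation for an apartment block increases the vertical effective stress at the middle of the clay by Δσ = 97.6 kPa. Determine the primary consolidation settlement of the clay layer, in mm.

S_c ≈ 328 mm

Final effective stress: σ'_f = σ'_0 + Δσ = 98.6 + 97.6 = 196.2 kPa.
Normally consolidated clay, so the full stress increment lies on the virgin compression line:
S_c = C_c·H/(1+e₀)·log₁₀(σ'_f/σ'_0) = 0.35×6.4/(1+1.04)×log₁₀(196.2/98.6)
    = 1.098 × 0.29882 = 0.3281 m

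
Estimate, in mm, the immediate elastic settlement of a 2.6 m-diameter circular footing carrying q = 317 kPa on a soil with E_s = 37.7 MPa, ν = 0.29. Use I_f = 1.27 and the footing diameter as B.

S_e ≈ 25.4 mm

Immediate (elastic) settlement: S_e = q·B·(1−ν²)/E_s · I_f.
E_s = 37.7 MPa = 37700 kPa.
S_e = 317 × 2.6 × (1 − 0.29²) / 37700 × 1.27
    = 317 × 2.6 × 0.9159 / 37700 × 1.27
    = 0.02543 m = 25.43 mm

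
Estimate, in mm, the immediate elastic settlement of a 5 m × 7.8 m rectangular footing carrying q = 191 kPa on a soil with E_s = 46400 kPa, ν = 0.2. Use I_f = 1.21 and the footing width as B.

Immediate (elastic) settlement: S_e = q·B·(1−ν²)/E_s · I_f.
S_e = 191 × 5 × (1 − 0.2²) / 46400 × 1.21
    = 191 × 5 × 0.96 / 46400 × 1.21
    = 0.02391 m = 23.91 mm

S_e ≈ 23.9 mm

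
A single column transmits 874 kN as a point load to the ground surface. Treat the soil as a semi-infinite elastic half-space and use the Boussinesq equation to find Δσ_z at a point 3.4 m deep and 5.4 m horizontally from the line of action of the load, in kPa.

Boussinesq vertical stress below a point load on an elastic half-space:
Δσ_z = 3P/(2πz²) · [1 + (r/z)²]^(−5/2)
r/z = 5.4/3.4 = 1.5882; [1+(r/z)²]^(−5/2) = 0.042941.
Δσ_z = 3×874/(2π×3.4²) × 0.042941 = 36.099 × 0.042941 = 1.55 kPa

Δσ_z ≈ 1.55 kPa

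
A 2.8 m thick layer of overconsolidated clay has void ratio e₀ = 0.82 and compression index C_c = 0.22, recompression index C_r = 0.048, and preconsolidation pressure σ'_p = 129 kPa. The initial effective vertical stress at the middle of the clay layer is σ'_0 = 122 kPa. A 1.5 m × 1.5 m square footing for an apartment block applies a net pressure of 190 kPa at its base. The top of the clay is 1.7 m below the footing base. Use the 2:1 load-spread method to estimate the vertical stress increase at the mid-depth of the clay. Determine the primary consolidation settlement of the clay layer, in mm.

Mid-depth of clay below the footing base: z = 1.7 + 2.8/2 = 3.1 m.
Stress increase at mid-clay by the 2:1 spreading method:
Δσ = qBL/((B+z)(L+z)) = 190×1.5×1.5/((1.5+3.1)(1.5+3.1)) = 20.203 kPa
Final effective stress: σ'_f = 122 + 20.203 = 142.2 kPa.
σ'_f = 142.2 > σ'_p = 129 kPa, so the stress path crosses the preconsolidation pressure — recompression up to σ'_p, then virgin compression beyond:
S_c = H/(1+e₀)·[C_r·log₁₀(σ'_p/σ'_0) + C_c·log₁₀(σ'_f/σ'_p)]
    = 2.8/1.82 × [0.048×log₁₀(129/122) + 0.22×log₁₀(142.2/129)]
    = 1.5385 × [0.001163 + 0.0093082] = 0.01611 m

S_c ≈ 16.1 mm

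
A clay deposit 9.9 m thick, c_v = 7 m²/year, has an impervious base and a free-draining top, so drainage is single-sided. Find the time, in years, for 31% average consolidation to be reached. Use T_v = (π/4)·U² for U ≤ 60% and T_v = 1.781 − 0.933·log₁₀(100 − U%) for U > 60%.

Drainage path length: H_d = H = 9.9 m (single drainage).
U ≤ 60%: T_v = (π/4)·U² = (π/4)×0.31² = 0.075477.
t = T_v·H_d²/c_v = 0.075477×9.9²/7 = 1.057 years.

t ≈ 1.06 years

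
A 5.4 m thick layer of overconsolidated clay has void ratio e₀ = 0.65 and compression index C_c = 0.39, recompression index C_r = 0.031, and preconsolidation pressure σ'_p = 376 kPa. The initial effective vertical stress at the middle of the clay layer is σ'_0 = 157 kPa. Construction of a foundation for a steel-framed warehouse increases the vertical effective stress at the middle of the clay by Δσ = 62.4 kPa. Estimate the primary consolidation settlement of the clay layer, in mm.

S_c ≈ 14.7 mm

Final effective stress: σ'_f = 157 + 62.4 = 219.4 kPa.
σ'_f = 219.4 ≤ σ'_p = 376 kPa, so the clay remains overconsolidated and only the recompression index applies:
S_c = C_r·H/(1+e₀)·log₁₀(σ'_f/σ'_0) = 0.031×5.4/1.65×log₁₀(219.4/157)
    = 0.10145 × 0.14534 = 0.01475 m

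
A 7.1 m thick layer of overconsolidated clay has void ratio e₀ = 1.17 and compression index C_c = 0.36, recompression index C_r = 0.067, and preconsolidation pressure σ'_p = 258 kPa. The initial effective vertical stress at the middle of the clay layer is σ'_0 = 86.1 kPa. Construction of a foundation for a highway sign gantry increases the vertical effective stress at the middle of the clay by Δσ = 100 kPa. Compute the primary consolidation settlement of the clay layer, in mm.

Final effective stress: σ'_f = 86.1 + 100 = 186.1 kPa.
σ'_f = 186.1 ≤ σ'_p = 258 kPa, so the clay remains overconsolidated and only the recompression index applies:
S_c = C_r·H/(1+e₀)·log₁₀(σ'_f/σ'_0) = 0.067×7.1/2.17×log₁₀(186.1/86.1)
    = 0.21922 × 0.33474 = 0.07338 m

S_c ≈ 73.4 mm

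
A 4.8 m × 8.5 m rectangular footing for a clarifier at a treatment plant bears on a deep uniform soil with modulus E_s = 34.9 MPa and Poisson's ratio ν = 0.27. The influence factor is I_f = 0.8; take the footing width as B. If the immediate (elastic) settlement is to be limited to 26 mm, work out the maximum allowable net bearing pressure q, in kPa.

q ≈ 255 kPa

E_s = 34.9 MPa = 34900 kPa.
S_e = q·B·(1−ν²)/E_s · I_f  ⇒  q = S_e·E_s / (B·(1−ν²)·I_f).
q = 0.026 × 34900 / (4.8 × 0.9271 × 0.8) = 254.9 kPa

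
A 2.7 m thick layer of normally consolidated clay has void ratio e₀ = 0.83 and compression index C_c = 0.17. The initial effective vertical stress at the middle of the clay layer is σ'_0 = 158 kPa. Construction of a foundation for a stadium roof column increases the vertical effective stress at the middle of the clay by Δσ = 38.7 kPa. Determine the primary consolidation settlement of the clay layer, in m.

Final effective stress: σ'_f = σ'_0 + Δσ = 158 + 38.7 = 196.7 kPa.
Normally consolidated clay, so the full stress increment lies on the virgin compression line:
S_c = C_c·H/(1+e₀)·log₁₀(σ'_f/σ'_0) = 0.17×2.7/(1+0.83)×log₁₀(196.7/158)
    = 0.25082 × 0.095147 = 0.02386 m

S_c ≈ 0.0239 m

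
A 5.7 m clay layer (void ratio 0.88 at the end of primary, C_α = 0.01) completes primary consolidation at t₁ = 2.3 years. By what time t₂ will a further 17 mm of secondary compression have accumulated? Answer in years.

S_s = C_α·H/(1+e_p)·log₁₀(t₂/t₁) ⇒ log₁₀(t₂/t₁) = S_s·(1+e_p)/(C_α·H).
log₁₀(t₂/t₁) = 0.017 × (1+0.88) / (0.01×5.7) = 0.5607
t₂ = t₁ × 10^0.5607 = 2.3 × 3.637 = 8.364 years

t₂ ≈ 8.36 years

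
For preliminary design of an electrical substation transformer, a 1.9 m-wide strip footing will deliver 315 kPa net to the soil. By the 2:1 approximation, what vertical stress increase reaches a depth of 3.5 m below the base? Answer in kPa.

Δσ_z ≈ 111 kPa

By the 2:1 method the load spreads at 1 horizontal : 2 vertical, so at depth z the loaded area has grown by z in each plan dimension:
Δσ = qB/(B+z) = 315×1.9/(1.9+3.5) = 110.83 kPa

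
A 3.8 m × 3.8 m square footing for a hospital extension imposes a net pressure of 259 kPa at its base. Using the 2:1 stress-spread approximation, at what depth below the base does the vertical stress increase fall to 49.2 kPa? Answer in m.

z ≈ 4.92 m

2:1 spreading — at depth z the loaded area has grown by z in each plan dimension:
qB²/(B+z)² = Δσ_z ⇒ z = B(√(q/Δσ_z) − 1) = 3.8×(√(259/49.2) − 1) = 4.919 m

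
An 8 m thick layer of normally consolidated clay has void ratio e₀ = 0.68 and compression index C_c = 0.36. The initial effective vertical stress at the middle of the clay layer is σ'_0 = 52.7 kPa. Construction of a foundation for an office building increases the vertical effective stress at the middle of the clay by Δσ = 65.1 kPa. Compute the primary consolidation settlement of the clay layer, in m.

S_c ≈ 0.599 m

Final effective stress: σ'_f = σ'_0 + Δσ = 52.7 + 65.1 = 117.8 kPa.
Normally consolidated clay, so the full stress increment lies on the virgin compression line:
S_c = C_c·H/(1+e₀)·log₁₀(σ'_f/σ'_0) = 0.36×8/(1+0.68)×log₁₀(117.8/52.7)
    = 1.7143 × 0.34933 = 0.5989 m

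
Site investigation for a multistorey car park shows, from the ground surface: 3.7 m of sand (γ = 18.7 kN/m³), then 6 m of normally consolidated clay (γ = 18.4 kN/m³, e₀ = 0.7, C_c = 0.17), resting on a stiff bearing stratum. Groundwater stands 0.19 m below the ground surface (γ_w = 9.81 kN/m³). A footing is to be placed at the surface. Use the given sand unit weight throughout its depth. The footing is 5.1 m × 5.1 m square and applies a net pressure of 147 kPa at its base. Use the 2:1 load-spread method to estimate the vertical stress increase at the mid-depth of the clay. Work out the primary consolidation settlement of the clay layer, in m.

S_c ≈ 0.0975 m

Mid-depth of clay below the ground surface: z = 3.7 + 6/2 = 6.7 m.
Total vertical stress at mid-clay: σ_v = 18.7×3.7 + 18.4×3 = 124.39 kPa.
Pore pressure: u = 9.81×(6.7 − 0.19) = 63.863 kPa.
Initial effective stress: σ'_0 = σ_v − u = 124.39 − 63.863 = 60.527 kPa.
Stress increase at mid-clay by the 2:1 spreading method:
Δσ = qBL/((B+z)(L+z)) = 147×5.1×5.1/((5.1+6.7)(5.1+6.7)) = 27.46 kPa
Final effective stress: σ'_f = σ'_0 + Δσ = 60.527 + 27.46 = 87.987 kPa.
Normally consolidated clay, so the full stress increment lies on the virgin compression line:
S_c = C_c·H/(1+e₀)·log₁₀(σ'_f/σ'_0) = 0.17×6/(1+0.7)×log₁₀(87.987/60.527)
    = 0.6 × 0.16247 = 0.09748 m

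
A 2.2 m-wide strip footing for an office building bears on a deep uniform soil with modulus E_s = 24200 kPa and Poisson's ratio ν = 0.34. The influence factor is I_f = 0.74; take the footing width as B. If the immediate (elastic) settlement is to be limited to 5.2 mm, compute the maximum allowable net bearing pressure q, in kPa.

q ≈ 87.4 kPa

S_e = q·B·(1−ν²)/E_s · I_f  ⇒  q = S_e·E_s / (B·(1−ν²)·I_f).
q = 0.0052 × 24200 / (2.2 × 0.8844 × 0.74) = 87.4 kPa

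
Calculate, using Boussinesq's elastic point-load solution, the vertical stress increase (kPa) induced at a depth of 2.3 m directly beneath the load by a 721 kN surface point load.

Δσ_z ≈ 65.1 kPa

Boussinesq vertical stress below a point load on an elastic half-space:
Δσ_z = 3P/(2πz²) · [1 + (r/z)²]^(−5/2)
r/z = 0/2.3 = 0; [1+(r/z)²]^(−5/2) = 1.
Δσ_z = 3×721/(2π×2.3²) × 1 = 65.076 × 1 = 65.08 kPa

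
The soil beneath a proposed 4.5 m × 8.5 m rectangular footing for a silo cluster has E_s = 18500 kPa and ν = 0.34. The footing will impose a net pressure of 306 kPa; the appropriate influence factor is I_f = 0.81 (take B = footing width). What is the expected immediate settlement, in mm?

S_e ≈ 53.3 mm

Immediate (elastic) settlement: S_e = q·B·(1−ν²)/E_s · I_f.
S_e = 306 × 4.5 × (1 − 0.34²) / 18500 × 0.81
    = 306 × 4.5 × 0.8844 / 18500 × 0.81
    = 0.05332 m = 53.32 mm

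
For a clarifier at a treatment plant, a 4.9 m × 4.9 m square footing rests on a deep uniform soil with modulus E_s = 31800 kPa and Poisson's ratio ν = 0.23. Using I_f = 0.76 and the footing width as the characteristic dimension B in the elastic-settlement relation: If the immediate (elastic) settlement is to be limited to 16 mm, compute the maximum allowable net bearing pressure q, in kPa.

q ≈ 144 kPa

S_e = q·B·(1−ν²)/E_s · I_f  ⇒  q = S_e·E_s / (B·(1−ν²)·I_f).
q = 0.016 × 31800 / (4.9 × 0.9471 × 0.76) = 144.3 kPa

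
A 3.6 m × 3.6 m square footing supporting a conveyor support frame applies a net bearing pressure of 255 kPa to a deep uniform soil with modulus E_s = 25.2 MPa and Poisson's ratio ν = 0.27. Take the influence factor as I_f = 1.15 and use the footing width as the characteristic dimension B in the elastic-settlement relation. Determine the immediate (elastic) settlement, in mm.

Immediate (elastic) settlement: S_e = q·B·(1−ν²)/E_s · I_f.
E_s = 25.2 MPa = 25200 kPa.
S_e = 255 × 3.6 × (1 − 0.27²) / 25200 × 1.15
    = 255 × 3.6 × 0.9271 / 25200 × 1.15
    = 0.03884 m = 38.84 mm

S_e ≈ 38.8 mm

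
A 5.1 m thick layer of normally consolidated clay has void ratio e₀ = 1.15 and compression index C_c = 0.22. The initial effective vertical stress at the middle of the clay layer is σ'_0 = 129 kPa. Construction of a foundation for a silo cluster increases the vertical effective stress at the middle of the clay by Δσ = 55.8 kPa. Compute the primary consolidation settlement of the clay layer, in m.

Final effective stress: σ'_f = σ'_0 + Δσ = 129 + 55.8 = 184.8 kPa.
Normally consolidated clay, so the full stress increment lies on the virgin compression line:
S_c = C_c·H/(1+e₀)·log₁₀(σ'_f/σ'_0) = 0.22×5.1/(1+1.15)×log₁₀(184.8/129)
    = 0.52186 × 0.15611 = 0.08147 m

S_c ≈ 0.0815 m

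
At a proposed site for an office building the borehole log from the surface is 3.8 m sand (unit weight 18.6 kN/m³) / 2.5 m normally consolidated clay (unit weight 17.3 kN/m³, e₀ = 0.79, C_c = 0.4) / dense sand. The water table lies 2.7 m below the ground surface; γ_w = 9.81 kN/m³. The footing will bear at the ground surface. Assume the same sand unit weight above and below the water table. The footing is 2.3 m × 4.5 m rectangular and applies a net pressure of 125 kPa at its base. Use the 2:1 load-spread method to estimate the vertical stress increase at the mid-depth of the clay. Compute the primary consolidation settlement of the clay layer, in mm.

Mid-depth of clay below the ground surface: z = 3.8 + 2.5/2 = 5.05 m.
Total vertical stress at mid-clay: σ_v = 18.6×3.8 + 17.3×1.25 = 92.305 kPa.
Pore pressure: u = 9.81×(5.05 − 2.7) = 23.054 kPa.
Initial effective stress: σ'_0 = σ_v − u = 92.305 − 23.054 = 69.251 kPa.
Stress increase at mid-clay by the 2:1 spreading method:
Δσ = qBL/((B+z)(L+z)) = 125×2.3×4.5/((2.3+5.05)(4.5+5.05)) = 18.431 kPa
Final effective stress: σ'_f = σ'_0 + Δσ = 69.251 + 18.431 = 87.682 kPa.
Normally consolidated clay, so the full stress increment lies on the virgin compression line:
S_c = C_c·H/(1+e₀)·log₁₀(σ'_f/σ'_0) = 0.4×2.5/(1+0.79)×log₁₀(87.682/69.251)
    = 0.55866 × 0.10248 = 0.05725 m

S_c ≈ 57.3 mm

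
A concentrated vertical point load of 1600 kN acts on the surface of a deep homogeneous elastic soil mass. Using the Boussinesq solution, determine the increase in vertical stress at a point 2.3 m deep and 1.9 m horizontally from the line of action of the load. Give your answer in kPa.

Boussinesq vertical stress below a point load on an elastic half-space:
Δσ_z = 3P/(2πz²) · [1 + (r/z)²]^(−5/2)
r/z = 1.9/2.3 = 0.82609; [1+(r/z)²]^(−5/2) = 0.27237.
Δσ_z = 3×1600/(2π×2.3²) × 0.27237 = 144.41 × 0.27237 = 39.33 kPa

Δσ_z ≈ 39.3 kPa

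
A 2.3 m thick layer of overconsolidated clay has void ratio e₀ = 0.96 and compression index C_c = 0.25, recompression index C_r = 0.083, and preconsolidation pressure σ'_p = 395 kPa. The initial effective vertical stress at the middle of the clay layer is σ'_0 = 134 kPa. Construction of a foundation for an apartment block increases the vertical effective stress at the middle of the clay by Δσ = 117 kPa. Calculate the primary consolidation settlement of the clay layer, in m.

Final effective stress: σ'_f = 134 + 117 = 251 kPa.
σ'_f = 251 ≤ σ'_p = 395 kPa, so the clay remains overconsolidated and only the recompression index applies:
S_c = C_r·H/(1+e₀)·log₁₀(σ'_f/σ'_0) = 0.083×2.3/1.96×log₁₀(251/134)
    = 0.097401 × 0.27257 = 0.02655 m

S_c ≈ 0.0265 m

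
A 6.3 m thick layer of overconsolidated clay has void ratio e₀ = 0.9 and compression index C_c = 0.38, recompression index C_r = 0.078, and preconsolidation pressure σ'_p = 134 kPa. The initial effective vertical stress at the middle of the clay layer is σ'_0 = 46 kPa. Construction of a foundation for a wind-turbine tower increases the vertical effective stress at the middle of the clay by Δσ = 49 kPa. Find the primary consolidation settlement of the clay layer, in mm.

Final effective stress: σ'_f = 46 + 49 = 95 kPa.
σ'_f = 95 ≤ σ'_p = 134 kPa, so the clay remains overconsolidated and only the recompression index applies:
S_c = C_r·H/(1+e₀)·log₁₀(σ'_f/σ'_0) = 0.078×6.3/1.9×log₁₀(95/46)
    = 0.25863 × 0.31497 = 0.08146 m

S_c ≈ 81.5 mm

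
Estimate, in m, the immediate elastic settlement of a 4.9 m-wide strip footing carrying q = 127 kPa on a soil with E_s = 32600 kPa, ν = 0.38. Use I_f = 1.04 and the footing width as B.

S_e ≈ 0.017 m

Immediate (elastic) settlement: S_e = q·B·(1−ν²)/E_s · I_f.
S_e = 127 × 4.9 × (1 − 0.38²) / 32600 × 1.04
    = 127 × 4.9 × 0.8556 / 32600 × 1.04
    = 0.01699 m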